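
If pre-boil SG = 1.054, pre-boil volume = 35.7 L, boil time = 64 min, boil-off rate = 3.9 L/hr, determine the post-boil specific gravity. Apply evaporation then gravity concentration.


V_post = V_pre − rate·(t/60);  SG_post = 1 + (SG_pre−1)·V_pre/V_post
V_post = 35.7 − 3.9·(64/60) = 31.5400
SG_post = 1 + (1.054 − 1)·35.7/31.5400

1.0611


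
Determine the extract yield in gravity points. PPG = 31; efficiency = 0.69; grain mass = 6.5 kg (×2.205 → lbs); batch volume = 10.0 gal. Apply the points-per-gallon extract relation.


points = lbs × PPG × eff / vol
lbs = 6.5 × 2.205 = 14.3325
points = 14.3325 × 31 × 0.69 / 10.0

30.6572 points


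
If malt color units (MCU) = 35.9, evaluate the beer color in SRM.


SRM = 1.4922 · MCU^0.6859
SRM = 1.4922 · 35.9^0.6859

17.3967 SRM


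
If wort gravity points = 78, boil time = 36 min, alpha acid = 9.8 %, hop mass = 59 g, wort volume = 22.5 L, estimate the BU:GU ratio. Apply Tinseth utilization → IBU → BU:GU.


U = 1.65·0.000125^(GP/1000)·(1−e^(−0.04t))/4.15;  IBU = (α/100)·m·U·1000/V;  BU:GU = IBU/GP
U = 1.65·0.000125^(78/1000)·(1−e^(−0.04·36))/4.15 = 0.1505
IBU = (9.8/100)·59·0.1505·1000/22.5 = 38.6773
BU:GU = 38.6773/78

0.4959


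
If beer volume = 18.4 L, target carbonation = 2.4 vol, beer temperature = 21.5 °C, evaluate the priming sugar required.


residual = 14.695·(0.01821 + 0.09011·e^(−0.04·T));  sugar = (target − residual)·4.0·V
residual = 14.695·(0.01821 + 0.09011·e^(−0.04·21.5)) = 0.8279
sugar = (2.4 − 0.8279)·4.0·18.4

115.7041 g


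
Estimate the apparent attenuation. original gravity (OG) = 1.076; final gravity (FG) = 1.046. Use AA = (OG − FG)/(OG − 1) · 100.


AA = (1.076 − 1.046)/(1.076 − 1) · 100

39.4737 %


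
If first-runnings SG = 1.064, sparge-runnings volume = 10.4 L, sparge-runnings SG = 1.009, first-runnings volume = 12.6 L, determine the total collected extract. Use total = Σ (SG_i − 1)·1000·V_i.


first = (1.064 − 1)·1000·12.6 = 806.4000
sparge = (1.009 − 1)·1000·10.4 = 93.6000
total = 806.4000 + 93.6000

900.0000 gravity·L


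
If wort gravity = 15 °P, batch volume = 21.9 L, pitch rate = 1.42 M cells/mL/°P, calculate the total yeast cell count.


cells (billions) = rate · V_L · °P
cells = 1.42 · 21.9 · 15

466.4700 billion cells


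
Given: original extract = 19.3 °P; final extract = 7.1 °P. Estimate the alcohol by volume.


SG = 259/(259 − P);  ABV = (OG − FG)·131.25
OG = 259/(259 − 19.3) = 1.0805
FG = 259/(259 − 7.1) = 1.0282
ABV = (1.0805 − 1.0282)·131.25

6.8685 % ABV


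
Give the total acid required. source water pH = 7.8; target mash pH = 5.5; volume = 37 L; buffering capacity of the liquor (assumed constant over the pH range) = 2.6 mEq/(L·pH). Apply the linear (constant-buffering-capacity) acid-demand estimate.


acid = buffering capacity · (pH_source − pH_target) · V
acid = 2.6 · (7.8 − 5.5) · 37

221.2600 mEq


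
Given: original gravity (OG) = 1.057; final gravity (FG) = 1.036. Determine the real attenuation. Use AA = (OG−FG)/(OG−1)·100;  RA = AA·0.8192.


AA = (1.057 − 1.036)/(1.057 − 1)·100 = 36.8421
RA = 36.8421·0.8192

30.1811 %


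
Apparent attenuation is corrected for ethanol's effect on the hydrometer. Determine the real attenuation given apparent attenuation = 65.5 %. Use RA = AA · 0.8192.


RA = 65.5 · 0.8192

53.6576 %


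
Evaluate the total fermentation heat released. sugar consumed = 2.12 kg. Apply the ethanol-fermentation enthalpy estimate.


Q = m_sugar · 590 kJ/kg
Q = 2.12 · 590

1250.8000 kJ


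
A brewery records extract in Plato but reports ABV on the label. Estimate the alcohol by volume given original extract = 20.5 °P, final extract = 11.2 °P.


SG = 259/(259 − P);  ABV = (OG − FG)·131.25
OG = 259/(259 − 20.5) = 1.0860
FG = 259/(259 − 11.2) = 1.0452
ABV = (1.0860 − 1.0452)·131.25

5.3492 % ABV


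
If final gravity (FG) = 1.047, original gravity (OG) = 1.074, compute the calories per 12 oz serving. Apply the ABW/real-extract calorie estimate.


ABW = (OG−FG)·131.25·0.79/FG;  °P = 259 − 259/SG (for OG→OE and FG→AE);  RE = 0.1808·OE + 0.8192·AE;  Cal = (6.9·ABW + 4·(RE−0.1))·FG·3.55
ABW = (1.074 − 1.047)·131.25·0.79/1.047 = 2.6739
OE = 259 − 259/1.074 = 17.8454 °P
AE = 259 − 259/1.047 = 11.6266 °P
RE = 0.1808·17.8454 + 0.8192·11.6266 = 12.7509 °P
Cal = (6.9·2.6739 + 4·(12.7509−0.1))·1.047·3.55

256.6617 kcal


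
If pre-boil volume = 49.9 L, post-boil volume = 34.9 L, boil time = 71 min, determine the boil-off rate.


rate = (V_pre − V_post) / (t_min/60)
rate = (49.9 − 34.9) / (71/60)

12.6761 L/hr


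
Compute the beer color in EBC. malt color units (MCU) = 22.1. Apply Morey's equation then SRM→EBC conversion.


SRM = 1.4922·MCU^0.6859;  EBC = SRM·1.97
SRM = 1.4922·22.1^0.6859 = 12.4723
EBC = 12.4723·1.97

24.5704 EBC


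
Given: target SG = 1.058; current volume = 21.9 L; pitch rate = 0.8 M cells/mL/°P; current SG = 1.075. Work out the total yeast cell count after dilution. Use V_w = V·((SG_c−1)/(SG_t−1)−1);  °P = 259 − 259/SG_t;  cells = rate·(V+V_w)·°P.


V_w = 21.9·((1.075−1)/(1.058−1)−1) = 6.4190
V_final = 21.9 + 6.4190 = 28.3190
°P = 259 − 259/1.058 = 14.1985
cells = 0.8·28.3190·14.1985

321.6692 billion cells


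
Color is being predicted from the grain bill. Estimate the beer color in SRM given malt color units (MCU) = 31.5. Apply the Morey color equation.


SRM = 1.4922 · MCU^0.6859
SRM = 1.4922 · 31.5^0.6859

15.9044 SRM


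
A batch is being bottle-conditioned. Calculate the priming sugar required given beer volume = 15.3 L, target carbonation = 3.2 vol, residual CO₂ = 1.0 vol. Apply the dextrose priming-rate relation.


sugar = (target − residual)·4.0·V
sugar = (3.2 − 1.0)·4.0·15.3

134.6400 g


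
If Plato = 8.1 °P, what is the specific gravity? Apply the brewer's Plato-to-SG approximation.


SG = 259/(259 − P)
SG = 259/(259 − 8.1)

1.0323


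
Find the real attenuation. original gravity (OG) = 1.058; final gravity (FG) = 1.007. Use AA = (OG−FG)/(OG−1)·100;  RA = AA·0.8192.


AA = (1.058 − 1.007)/(1.058 − 1)·100 = 87.9310
RA = 87.9310·0.8192

72.0331 %


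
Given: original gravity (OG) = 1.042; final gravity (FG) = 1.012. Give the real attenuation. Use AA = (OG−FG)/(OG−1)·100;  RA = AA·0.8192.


AA = (1.042 − 1.012)/(1.042 − 1)·100 = 71.4286
RA = 71.4286·0.8192

58.5143 %


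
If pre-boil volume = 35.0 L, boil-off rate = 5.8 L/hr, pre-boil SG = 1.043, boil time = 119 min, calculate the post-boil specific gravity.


V_post = V_pre − rate·(t/60);  SG_post = 1 + (SG_pre−1)·V_pre/V_post
V_post = 35.0 − 5.8·(119/60) = 23.4967
SG_post = 1 + (1.043 − 1)·35.0/23.4967

1.0641


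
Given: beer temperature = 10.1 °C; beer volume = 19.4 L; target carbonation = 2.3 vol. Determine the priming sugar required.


residual = 14.695·(0.01821 + 0.09011·e^(−0.04·T));  sugar = (target − residual)·4.0·V
residual = 14.695·(0.01821 + 0.09011·e^(−0.04·10.1)) = 1.1517
sugar = (2.3 − 1.1517)·4.0·19.4

89.1106 g


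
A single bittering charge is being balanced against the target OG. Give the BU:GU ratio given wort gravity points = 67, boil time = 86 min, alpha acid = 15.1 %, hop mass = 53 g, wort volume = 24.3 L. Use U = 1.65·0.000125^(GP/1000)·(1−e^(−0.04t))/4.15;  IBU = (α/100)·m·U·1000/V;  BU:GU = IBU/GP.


U = 1.65·0.000125^(67/1000)·(1−e^(−0.04·86))/4.15 = 0.2108
IBU = (15.1/100)·53·0.2108·1000/24.3 = 69.4099
BU:GU = 69.4099/67

1.0360


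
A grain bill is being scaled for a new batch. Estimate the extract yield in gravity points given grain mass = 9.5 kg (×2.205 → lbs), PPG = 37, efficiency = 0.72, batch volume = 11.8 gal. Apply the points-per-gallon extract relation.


points = lbs × PPG × eff / vol
lbs = 9.5 × 2.205 = 20.9475
points = 20.9475 × 37 × 0.72 / 11.8

47.2916 points


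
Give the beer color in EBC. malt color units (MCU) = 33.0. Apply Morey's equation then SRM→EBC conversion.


SRM = 1.4922·MCU^0.6859;  EBC = SRM·1.97
SRM = 1.4922·33.0^0.6859 = 16.4201
EBC = 16.4201·1.97

32.3476 EBC


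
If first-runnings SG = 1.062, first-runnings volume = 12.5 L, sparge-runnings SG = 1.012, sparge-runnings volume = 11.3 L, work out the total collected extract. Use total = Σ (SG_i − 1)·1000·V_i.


first = (1.062 − 1)·1000·12.5 = 775.0000
sparge = (1.012 − 1)·1000·11.3 = 135.6000
total = 775.0000 + 135.6000

910.6000 gravity·L


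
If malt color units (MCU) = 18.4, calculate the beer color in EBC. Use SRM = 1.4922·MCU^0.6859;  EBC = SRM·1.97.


SRM = 1.4922·18.4^0.6859 = 10.9993
EBC = 10.9993·1.97

21.6686 EBC


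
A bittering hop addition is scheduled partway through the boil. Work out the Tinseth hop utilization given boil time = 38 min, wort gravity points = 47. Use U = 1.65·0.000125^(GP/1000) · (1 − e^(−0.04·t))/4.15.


bigness = 1.65·0.000125^(47/1000) = 1.0815
boil_factor = (1 − e^(−0.04·38))/4.15 = 0.1883
U = 1.0815 · 0.1883

0.2036


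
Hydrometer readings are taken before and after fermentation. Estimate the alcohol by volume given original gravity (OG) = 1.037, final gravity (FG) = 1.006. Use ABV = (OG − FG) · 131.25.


ABV = (1.037 − 1.006) · 131.25

4.0687 % ABV


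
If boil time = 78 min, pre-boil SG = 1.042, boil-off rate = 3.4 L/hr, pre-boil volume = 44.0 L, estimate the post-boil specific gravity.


V_post = V_pre − rate·(t/60);  SG_post = 1 + (SG_pre−1)·V_pre/V_post
V_post = 44.0 − 3.4·(78/60) = 39.5800
SG_post = 1 + (1.042 − 1)·44.0/39.5800

1.0467


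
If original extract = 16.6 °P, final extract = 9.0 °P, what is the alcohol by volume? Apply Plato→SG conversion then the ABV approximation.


SG = 259/(259 − P);  ABV = (OG − FG)·131.25
OG = 259/(259 − 16.6) = 1.0685
FG = 259/(259 − 9.0) = 1.0360
ABV = (1.0685 − 1.0360)·131.25

4.2632 % ABV


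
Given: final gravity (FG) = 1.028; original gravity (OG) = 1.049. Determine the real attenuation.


AA = (OG−FG)/(OG−1)·100;  RA = AA·0.8192
AA = (1.049 − 1.028)/(1.049 − 1)·100 = 42.8571
RA = 42.8571·0.8192

35.1086 %


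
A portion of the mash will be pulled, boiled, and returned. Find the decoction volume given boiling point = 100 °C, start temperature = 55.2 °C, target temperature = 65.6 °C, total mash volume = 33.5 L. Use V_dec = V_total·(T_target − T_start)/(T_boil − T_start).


V_dec = 33.5·(65.6 − 55.2)/(100 − 55.2)

7.7768 L


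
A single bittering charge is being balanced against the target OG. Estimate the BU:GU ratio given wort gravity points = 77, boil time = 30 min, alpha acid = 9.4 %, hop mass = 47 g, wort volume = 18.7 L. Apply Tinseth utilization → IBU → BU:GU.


U = 1.65·0.000125^(GP/1000)·(1−e^(−0.04t))/4.15;  IBU = (α/100)·m·U·1000/V;  BU:GU = IBU/GP
U = 1.65·0.000125^(77/1000)·(1−e^(−0.04·30))/4.15 = 0.1391
IBU = (9.4/100)·47·0.1391·1000/18.7 = 32.8578
BU:GU = 32.8578/77

0.4267


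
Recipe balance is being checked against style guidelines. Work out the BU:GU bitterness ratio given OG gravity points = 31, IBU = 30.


BU:GU = IBU / OG_points
BU:GU = 30 / 31

0.9677


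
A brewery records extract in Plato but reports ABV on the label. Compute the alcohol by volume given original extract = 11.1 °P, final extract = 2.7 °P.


SG = 259/(259 − P);  ABV = (OG − FG)·131.25
OG = 259/(259 − 11.1) = 1.0448
FG = 259/(259 − 2.7) = 1.0105
ABV = (1.0448 − 1.0105)·131.25

4.4942 % ABV


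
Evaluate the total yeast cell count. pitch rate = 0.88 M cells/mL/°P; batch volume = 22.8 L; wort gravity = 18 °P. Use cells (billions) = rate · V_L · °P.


cells = 0.88 · 22.8 · 18

361.1520 billion cells


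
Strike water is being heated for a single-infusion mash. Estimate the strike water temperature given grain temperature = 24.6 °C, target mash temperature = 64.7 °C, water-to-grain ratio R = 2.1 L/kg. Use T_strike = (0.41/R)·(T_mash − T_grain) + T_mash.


T_strike = (0.41/2.1)·(64.7 − 24.6) + 64.7

72.5290 °C


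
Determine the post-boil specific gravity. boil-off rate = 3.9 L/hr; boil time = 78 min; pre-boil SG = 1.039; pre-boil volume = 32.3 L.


V_post = V_pre − rate·(t/60);  SG_post = 1 + (SG_pre−1)·V_pre/V_post
V_post = 32.3 − 3.9·(78/60) = 27.2300
SG_post = 1 + (1.039 − 1)·32.3/27.2300

1.0463


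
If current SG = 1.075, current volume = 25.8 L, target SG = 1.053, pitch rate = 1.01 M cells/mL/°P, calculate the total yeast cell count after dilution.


V_w = V·((SG_c−1)/(SG_t−1)−1);  °P = 259 − 259/SG_t;  cells = rate·(V+V_w)·°P
V_w = 25.8·((1.075−1)/(1.053−1)−1) = 10.7094
V_final = 25.8 + 10.7094 = 36.5094
°P = 259 − 259/1.053 = 13.0361
cells = 1.01·36.5094·13.0361

480.6996 billion cells


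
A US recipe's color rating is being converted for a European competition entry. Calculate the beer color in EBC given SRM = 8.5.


EBC = SRM · 1.97
EBC = 8.5 · 1.97

16.7450 EBC


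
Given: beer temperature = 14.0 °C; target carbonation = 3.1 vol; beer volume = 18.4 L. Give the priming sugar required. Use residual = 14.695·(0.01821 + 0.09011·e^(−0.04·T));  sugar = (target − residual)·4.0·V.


residual = 14.695·(0.01821 + 0.09011·e^(−0.04·14.0)) = 1.0240
sugar = (3.1 − 1.0240)·4.0·18.4

152.7957 g


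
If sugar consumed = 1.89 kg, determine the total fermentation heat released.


Q = m_sugar · 590 kJ/kg
Q = 1.89 · 590

1115.1000 kJ


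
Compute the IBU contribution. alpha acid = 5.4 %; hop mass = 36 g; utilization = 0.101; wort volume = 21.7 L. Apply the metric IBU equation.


IBU = (α/100)·mass·U·1000 / V
IBU = (5.4/100)·36·0.101·1000 / 21.7

9.0481 IBU


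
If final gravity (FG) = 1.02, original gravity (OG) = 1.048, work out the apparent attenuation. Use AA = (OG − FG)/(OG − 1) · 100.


AA = (1.048 − 1.02)/(1.048 − 1) · 100

58.3333 %


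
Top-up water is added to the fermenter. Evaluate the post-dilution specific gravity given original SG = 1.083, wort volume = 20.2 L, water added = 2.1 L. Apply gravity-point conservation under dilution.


SG_new = 1 + (SG_old − 1)·V_old/(V_old + V_water)
pts = (1.083 − 1)·1000·20.2/(20.2 + 2.1) = 75.1839
SG_new = 1 + 75.1839/1000

1.0752


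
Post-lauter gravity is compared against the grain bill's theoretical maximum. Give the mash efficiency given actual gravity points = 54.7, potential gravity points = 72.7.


efficiency = actual / potential × 100
efficiency = 54.7 / 72.7 × 100

75.2407 %


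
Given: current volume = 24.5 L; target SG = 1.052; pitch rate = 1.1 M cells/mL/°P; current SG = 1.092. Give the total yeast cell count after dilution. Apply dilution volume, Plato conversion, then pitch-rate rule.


V_w = V·((SG_c−1)/(SG_t−1)−1);  °P = 259 − 259/SG_t;  cells = rate·(V+V_w)·°P
V_w = 24.5·((1.092−1)/(1.052−1)−1) = 18.8462
V_final = 24.5 + 18.8462 = 43.3462
°P = 259 − 259/1.052 = 12.8023
cells = 1.1·43.3462·12.8023

610.4226 billion cells


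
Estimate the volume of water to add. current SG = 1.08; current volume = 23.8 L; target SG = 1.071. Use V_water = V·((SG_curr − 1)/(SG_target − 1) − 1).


V_water = 23.8·((1.08 − 1)/(1.071 − 1) − 1)

3.0169 L


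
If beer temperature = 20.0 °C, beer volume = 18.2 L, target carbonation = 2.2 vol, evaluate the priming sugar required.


residual = 14.695·(0.01821 + 0.09011·e^(−0.04·T));  sugar = (target − residual)·4.0·V
residual = 14.695·(0.01821 + 0.09011·e^(−0.04·20.0)) = 0.8626
sugar = (2.2 − 0.8626)·4.0·18.2

97.3640 g


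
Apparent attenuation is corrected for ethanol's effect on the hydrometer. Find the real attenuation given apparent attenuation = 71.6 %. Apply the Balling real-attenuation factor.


RA = AA · 0.8192
RA = 71.6 · 0.8192

58.6547 %


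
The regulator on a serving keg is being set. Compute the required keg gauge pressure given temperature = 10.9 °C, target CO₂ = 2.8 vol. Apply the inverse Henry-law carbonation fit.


psi = vols/(0.01821 + 0.09011·e^(−0.04·T)) − 14.695
psi = 2.8/(0.01821 + 0.09011·e^(−0.04·10.9)) − 14.695

21.9174 psi


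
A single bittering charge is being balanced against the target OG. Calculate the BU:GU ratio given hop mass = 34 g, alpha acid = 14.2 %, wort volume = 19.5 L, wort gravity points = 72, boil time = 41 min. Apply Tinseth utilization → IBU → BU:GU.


U = 1.65·0.000125^(GP/1000)·(1−e^(−0.04t))/4.15;  IBU = (α/100)·m·U·1000/V;  BU:GU = IBU/GP
U = 1.65·0.000125^(72/1000)·(1−e^(−0.04·41))/4.15 = 0.1678
IBU = (14.2/100)·34·0.1678·1000/19.5 = 41.5424
BU:GU = 41.5424/72

0.5770


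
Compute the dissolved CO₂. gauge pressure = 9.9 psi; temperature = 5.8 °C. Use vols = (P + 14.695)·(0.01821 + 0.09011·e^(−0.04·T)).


vols = (9.9 + 14.695)·(0.01821 + 0.09011·e^(−0.04·5.8))

2.2052 volumes


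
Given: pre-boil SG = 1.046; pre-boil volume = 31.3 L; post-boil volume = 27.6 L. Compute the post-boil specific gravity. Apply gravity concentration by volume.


SG_post = 1 + (SG_pre − 1)·V_pre/V_post
pts_pre = (1.046 − 1)·1000 = 46.0000
pts_post = 46.0000·31.3/27.6 = 52.1667
SG_post = 1 + 52.1667/1000

1.0522


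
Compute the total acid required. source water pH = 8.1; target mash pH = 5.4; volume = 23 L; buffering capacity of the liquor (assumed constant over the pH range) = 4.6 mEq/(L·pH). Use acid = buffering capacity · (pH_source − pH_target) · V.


acid = 4.6 · (8.1 − 5.4) · 23

285.6600 mEq


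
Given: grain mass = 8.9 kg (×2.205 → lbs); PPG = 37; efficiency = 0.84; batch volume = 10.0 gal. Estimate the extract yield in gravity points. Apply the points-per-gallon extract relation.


points = lbs × PPG × eff / vol
lbs = 8.9 × 2.205 = 19.6245
points = 19.6245 × 37 × 0.84 / 10.0

60.9929 points


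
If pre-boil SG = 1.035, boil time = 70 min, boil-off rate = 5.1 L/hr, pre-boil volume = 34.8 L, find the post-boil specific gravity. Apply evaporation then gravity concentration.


V_post = V_pre − rate·(t/60);  SG_post = 1 + (SG_pre−1)·V_pre/V_post
V_post = 34.8 − 5.1·(70/60) = 28.8500
SG_post = 1 + (1.035 − 1)·34.8/28.8500

1.0422


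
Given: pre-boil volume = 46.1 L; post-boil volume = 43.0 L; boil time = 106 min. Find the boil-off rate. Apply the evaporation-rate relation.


rate = (V_pre − V_post) / (t_min/60)
rate = (46.1 − 43.0) / (106/60)

1.7547 L/hr


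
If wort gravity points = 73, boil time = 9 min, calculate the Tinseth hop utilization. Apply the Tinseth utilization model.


U = 1.65·0.000125^(GP/1000) · (1 − e^(−0.04·t))/4.15
bigness = 1.65·0.000125^(73/1000) = 0.8562
boil_factor = (1 − e^(−0.04·9))/4.15 = 0.0728
U = 0.8562 · 0.0728

0.0624


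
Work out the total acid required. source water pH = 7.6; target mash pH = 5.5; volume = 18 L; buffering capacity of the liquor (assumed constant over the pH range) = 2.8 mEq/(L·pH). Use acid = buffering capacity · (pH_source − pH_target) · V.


acid = 2.8 · (7.6 − 5.5) · 18

105.8400 mEq


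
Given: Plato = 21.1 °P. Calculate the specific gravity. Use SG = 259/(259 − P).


SG = 259/(259 − 21.1)

1.0887


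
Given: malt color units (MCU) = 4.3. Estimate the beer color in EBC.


SRM = 1.4922·MCU^0.6859;  EBC = SRM·1.97
SRM = 1.4922·4.3^0.6859 = 4.0581
EBC = 4.0581·1.97

7.9945 EBC


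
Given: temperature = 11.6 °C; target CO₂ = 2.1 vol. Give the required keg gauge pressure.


psi = vols/(0.01821 + 0.09011·e^(−0.04·T)) − 14.695
psi = 2.1/(0.01821 + 0.09011·e^(−0.04·11.6)) − 14.695

13.3544 psi


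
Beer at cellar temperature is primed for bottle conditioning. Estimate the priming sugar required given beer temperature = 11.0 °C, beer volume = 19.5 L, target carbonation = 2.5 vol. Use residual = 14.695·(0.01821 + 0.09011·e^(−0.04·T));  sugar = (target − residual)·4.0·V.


residual = 14.695·(0.01821 + 0.09011·e^(−0.04·11.0)) = 1.1204
sugar = (2.5 − 1.1204)·4.0·19.5

107.6082 g


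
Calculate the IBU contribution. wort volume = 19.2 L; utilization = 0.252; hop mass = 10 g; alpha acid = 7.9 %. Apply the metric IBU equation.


IBU = (α/100)·mass·U·1000 / V
IBU = (7.9/100)·10·0.252·1000 / 19.2

10.3688 IBU


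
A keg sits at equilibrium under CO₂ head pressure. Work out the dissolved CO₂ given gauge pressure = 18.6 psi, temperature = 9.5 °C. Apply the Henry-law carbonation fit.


vols = (P + 14.695)·(0.01821 + 0.09011·e^(−0.04·T))
vols = (18.6 + 14.695)·(0.01821 + 0.09011·e^(−0.04·9.5))

2.6580 volumes


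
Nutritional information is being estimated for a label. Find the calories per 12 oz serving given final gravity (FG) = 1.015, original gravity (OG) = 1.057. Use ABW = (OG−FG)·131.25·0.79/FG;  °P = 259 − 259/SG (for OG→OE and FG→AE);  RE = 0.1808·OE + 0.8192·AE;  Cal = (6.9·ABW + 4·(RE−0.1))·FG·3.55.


ABW = (1.057 − 1.015)·131.25·0.79/1.015 = 4.2905
OE = 259 − 259/1.057 = 13.9669 °P
AE = 259 − 259/1.015 = 3.8276 °P
RE = 0.1808·13.9669 + 0.8192·3.8276 = 5.6608 °P
Cal = (6.9·4.2905 + 4·(5.6608−0.1))·1.015·3.55

186.8201 kcal


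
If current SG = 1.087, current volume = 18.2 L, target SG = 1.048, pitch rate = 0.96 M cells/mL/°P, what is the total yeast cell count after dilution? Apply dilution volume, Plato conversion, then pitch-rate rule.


V_w = V·((SG_c−1)/(SG_t−1)−1);  °P = 259 − 259/SG_t;  cells = rate·(V+V_w)·°P
V_w = 18.2·((1.087−1)/(1.048−1)−1) = 14.7875
V_final = 18.2 + 14.7875 = 32.9875
°P = 259 − 259/1.048 = 11.8626
cells = 0.96·32.9875·11.8626

375.6647 billion cells


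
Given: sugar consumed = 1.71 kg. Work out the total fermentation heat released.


Q = m_sugar · 590 kJ/kg
Q = 1.71 · 590

1008.9000 kJ


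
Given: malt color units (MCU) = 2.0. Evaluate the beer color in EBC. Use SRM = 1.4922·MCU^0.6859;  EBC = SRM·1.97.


SRM = 1.4922·2.0^0.6859 = 2.4005
EBC = 2.4005·1.97

4.7290 EBC


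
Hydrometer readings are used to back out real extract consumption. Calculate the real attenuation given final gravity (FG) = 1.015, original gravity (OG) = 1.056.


AA = (OG−FG)/(OG−1)·100;  RA = AA·0.8192
AA = (1.056 − 1.015)/(1.056 − 1)·100 = 73.2143
RA = 73.2143·0.8192

59.9771 %


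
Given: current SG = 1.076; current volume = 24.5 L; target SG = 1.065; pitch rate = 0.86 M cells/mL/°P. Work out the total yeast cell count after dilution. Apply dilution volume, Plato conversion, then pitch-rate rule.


V_w = V·((SG_c−1)/(SG_t−1)−1);  °P = 259 − 259/SG_t;  cells = rate·(V+V_w)·°P
V_w = 24.5·((1.076−1)/(1.065−1)−1) = 4.1462
V_final = 24.5 + 4.1462 = 28.6462
°P = 259 − 259/1.065 = 15.8075
cells = 0.86·28.6462·15.8075

389.4290 billion cells


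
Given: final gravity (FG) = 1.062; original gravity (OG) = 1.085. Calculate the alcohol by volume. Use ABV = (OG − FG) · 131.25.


ABV = (1.085 − 1.062) · 131.25

3.0187 % ABV


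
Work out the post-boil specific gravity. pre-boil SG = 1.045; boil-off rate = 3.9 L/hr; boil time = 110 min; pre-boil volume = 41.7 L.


V_post = V_pre − rate·(t/60);  SG_post = 1 + (SG_pre−1)·V_pre/V_post
V_post = 41.7 − 3.9·(110/60) = 34.5500
SG_post = 1 + (1.045 − 1)·41.7/34.5500

1.0543


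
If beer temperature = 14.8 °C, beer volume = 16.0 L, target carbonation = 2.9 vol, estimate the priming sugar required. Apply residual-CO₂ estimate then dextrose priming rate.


residual = 14.695·(0.01821 + 0.09011·e^(−0.04·T));  sugar = (target − residual)·4.0·V
residual = 14.695·(0.01821 + 0.09011·e^(−0.04·14.8)) = 1.0002
sugar = (2.9 − 1.0002)·4.0·16.0

121.5903 g


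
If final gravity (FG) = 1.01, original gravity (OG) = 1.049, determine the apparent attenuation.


AA = (OG − FG)/(OG − 1) · 100
AA = (1.049 − 1.01)/(1.049 − 1) · 100

79.5918 %


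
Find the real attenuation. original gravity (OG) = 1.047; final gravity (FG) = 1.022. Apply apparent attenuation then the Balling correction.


AA = (OG−FG)/(OG−1)·100;  RA = AA·0.8192
AA = (1.047 − 1.022)/(1.047 − 1)·100 = 53.1915
RA = 53.1915·0.8192

43.5745 %


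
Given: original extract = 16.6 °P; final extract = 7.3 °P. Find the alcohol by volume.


SG = 259/(259 − P);  ABV = (OG − FG)·131.25
OG = 259/(259 − 16.6) = 1.0685
FG = 259/(259 − 7.3) = 1.0290
ABV = (1.0685 − 1.0290)·131.25

5.1816 % ABV


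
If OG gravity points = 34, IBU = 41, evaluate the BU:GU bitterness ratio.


BU:GU = IBU / OG_points
BU:GU = 41 / 34

1.2059


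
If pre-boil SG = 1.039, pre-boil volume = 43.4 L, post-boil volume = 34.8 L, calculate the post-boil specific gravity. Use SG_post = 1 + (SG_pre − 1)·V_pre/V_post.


pts_pre = (1.039 − 1)·1000 = 39.0000
pts_post = 39.0000·43.4/34.8 = 48.6379
SG_post = 1 + 48.6379/1000

1.0486


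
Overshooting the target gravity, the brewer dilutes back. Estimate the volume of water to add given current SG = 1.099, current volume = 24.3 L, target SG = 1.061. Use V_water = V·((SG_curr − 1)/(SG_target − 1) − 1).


V_water = 24.3·((1.099 − 1)/(1.061 − 1) − 1)

15.1377 L


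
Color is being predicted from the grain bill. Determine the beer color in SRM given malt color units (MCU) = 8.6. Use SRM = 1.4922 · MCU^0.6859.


SRM = 1.4922 · 8.6^0.6859

6.5283 SRM


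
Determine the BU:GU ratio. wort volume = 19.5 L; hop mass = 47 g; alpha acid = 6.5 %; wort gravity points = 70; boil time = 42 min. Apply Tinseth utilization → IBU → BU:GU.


U = 1.65·0.000125^(GP/1000)·(1−e^(−0.04t))/4.15;  IBU = (α/100)·m·U·1000/V;  BU:GU = IBU/GP
U = 1.65·0.000125^(70/1000)·(1−e^(−0.04·42))/4.15 = 0.1724
IBU = (6.5/100)·47·0.1724·1000/19.5 = 27.0160
BU:GU = 27.0160/70

0.3859


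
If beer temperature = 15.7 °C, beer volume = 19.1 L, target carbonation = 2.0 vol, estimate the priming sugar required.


residual = 14.695·(0.01821 + 0.09011·e^(−0.04·T));  sugar = (target − residual)·4.0·V
residual = 14.695·(0.01821 + 0.09011·e^(−0.04·15.7)) = 0.9742
sugar = (2.0 − 0.9742)·4.0·19.1

78.3675 g


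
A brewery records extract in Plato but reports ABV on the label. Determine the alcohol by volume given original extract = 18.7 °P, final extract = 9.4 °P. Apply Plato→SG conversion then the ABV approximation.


SG = 259/(259 − P);  ABV = (OG − FG)·131.25
OG = 259/(259 − 18.7) = 1.0778
FG = 259/(259 − 9.4) = 1.0377
ABV = (1.0778 − 1.0377)·131.25

5.2709 % ABV


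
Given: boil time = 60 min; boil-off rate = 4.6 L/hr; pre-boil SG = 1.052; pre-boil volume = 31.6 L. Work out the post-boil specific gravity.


V_post = V_pre − rate·(t/60);  SG_post = 1 + (SG_pre−1)·V_pre/V_post
V_post = 31.6 − 4.6·(60/60) = 27.0000
SG_post = 1 + (1.052 − 1)·31.6/27.0000

1.0609


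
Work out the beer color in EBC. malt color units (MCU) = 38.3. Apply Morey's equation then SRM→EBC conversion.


SRM = 1.4922·MCU^0.6859;  EBC = SRM·1.97
SRM = 1.4922·38.3^0.6859 = 18.1862
EBC = 18.1862·1.97

35.8269 EBC


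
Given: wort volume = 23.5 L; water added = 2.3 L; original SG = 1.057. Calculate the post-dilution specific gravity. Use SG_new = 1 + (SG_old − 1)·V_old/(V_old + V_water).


pts = (1.057 − 1)·1000·23.5/(23.5 + 2.3) = 51.9186
SG_new = 1 + 51.9186/1000

1.0519


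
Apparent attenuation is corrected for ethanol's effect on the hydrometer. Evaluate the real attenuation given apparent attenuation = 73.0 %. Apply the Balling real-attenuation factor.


RA = AA · 0.8192
RA = 73.0 · 0.8192

59.8016 %


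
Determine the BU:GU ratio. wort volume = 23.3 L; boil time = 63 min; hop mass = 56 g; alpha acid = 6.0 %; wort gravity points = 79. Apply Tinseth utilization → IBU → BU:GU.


U = 1.65·0.000125^(GP/1000)·(1−e^(−0.04t))/4.15;  IBU = (α/100)·m·U·1000/V;  BU:GU = IBU/GP
U = 1.65·0.000125^(79/1000)·(1−e^(−0.04·63))/4.15 = 0.1797
IBU = (6.0/100)·56·0.1797·1000/23.3 = 25.9207
BU:GU = 25.9207/79

0.3281


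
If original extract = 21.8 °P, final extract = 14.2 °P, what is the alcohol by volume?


SG = 259/(259 − P);  ABV = (OG − FG)·131.25
OG = 259/(259 − 21.8) = 1.0919
FG = 259/(259 − 14.2) = 1.0580
ABV = (1.0919 − 1.0580)·131.25

4.4492 % ABV


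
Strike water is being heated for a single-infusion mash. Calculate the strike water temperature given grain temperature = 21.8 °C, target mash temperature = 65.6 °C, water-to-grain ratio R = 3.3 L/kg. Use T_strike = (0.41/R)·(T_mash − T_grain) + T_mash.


T_strike = (0.41/3.3)·(65.6 − 21.8) + 65.6

71.0418 °C


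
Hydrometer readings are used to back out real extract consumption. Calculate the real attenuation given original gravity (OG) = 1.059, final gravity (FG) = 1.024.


AA = (OG−FG)/(OG−1)·100;  RA = AA·0.8192
AA = (1.059 − 1.024)/(1.059 − 1)·100 = 59.3220
RA = 59.3220·0.8192

48.5966 %


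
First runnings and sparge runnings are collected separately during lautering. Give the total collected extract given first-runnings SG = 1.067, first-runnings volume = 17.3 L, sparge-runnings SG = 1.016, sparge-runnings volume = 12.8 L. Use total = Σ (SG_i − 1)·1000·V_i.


first = (1.067 − 1)·1000·17.3 = 1159.1000
sparge = (1.016 − 1)·1000·12.8 = 204.8000
total = 1159.1000 + 204.8000

1363.9000 gravity·L


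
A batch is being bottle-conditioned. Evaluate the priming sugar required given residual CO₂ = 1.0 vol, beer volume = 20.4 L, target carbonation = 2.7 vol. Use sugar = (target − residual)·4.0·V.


sugar = (2.7 − 1.0)·4.0·20.4

138.7200 g


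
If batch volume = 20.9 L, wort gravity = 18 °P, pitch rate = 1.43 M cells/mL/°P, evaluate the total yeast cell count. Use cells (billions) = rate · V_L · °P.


cells = 1.43 · 20.9 · 18

537.9660 billion cells


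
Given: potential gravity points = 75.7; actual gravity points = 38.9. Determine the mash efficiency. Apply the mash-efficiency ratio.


efficiency = actual / potential × 100
efficiency = 38.9 / 75.7 × 100

51.3871 %


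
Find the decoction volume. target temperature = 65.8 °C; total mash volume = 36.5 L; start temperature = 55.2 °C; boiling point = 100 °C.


V_dec = V_total·(T_target − T_start)/(T_boil − T_start)
V_dec = 36.5·(65.8 − 55.2)/(100 − 55.2)

8.6362 L


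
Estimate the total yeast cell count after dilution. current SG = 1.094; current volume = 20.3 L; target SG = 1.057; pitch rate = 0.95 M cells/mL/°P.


V_w = V·((SG_c−1)/(SG_t−1)−1);  °P = 259 − 259/SG_t;  cells = rate·(V+V_w)·°P
V_w = 20.3·((1.094−1)/(1.057−1)−1) = 13.1772
V_final = 20.3 + 13.1772 = 33.4772
°P = 259 − 259/1.057 = 13.9669
cells = 0.95·33.4772·13.9669

444.1936 billion cells


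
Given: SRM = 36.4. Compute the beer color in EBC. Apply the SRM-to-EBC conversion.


EBC = SRM · 1.97
EBC = 36.4 · 1.97

71.7080 EBC


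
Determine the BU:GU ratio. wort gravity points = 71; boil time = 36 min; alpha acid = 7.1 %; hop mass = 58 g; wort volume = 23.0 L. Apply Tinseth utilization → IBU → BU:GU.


U = 1.65·0.000125^(GP/1000)·(1−e^(−0.04t))/4.15;  IBU = (α/100)·m·U·1000/V;  BU:GU = IBU/GP
U = 1.65·0.000125^(71/1000)·(1−e^(−0.04·36))/4.15 = 0.1603
IBU = (7.1/100)·58·0.1603·1000/23.0 = 28.6973
BU:GU = 28.6973/71

0.4042


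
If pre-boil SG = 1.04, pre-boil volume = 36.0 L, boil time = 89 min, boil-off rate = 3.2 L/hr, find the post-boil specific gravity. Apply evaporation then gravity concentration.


V_post = V_pre − rate·(t/60);  SG_post = 1 + (SG_pre−1)·V_pre/V_post
V_post = 36.0 − 3.2·(89/60) = 31.2533
SG_post = 1 + (1.04 − 1)·36.0/31.2533

1.0461


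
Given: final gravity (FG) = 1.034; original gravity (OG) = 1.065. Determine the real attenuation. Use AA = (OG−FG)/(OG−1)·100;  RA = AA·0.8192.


AA = (1.065 − 1.034)/(1.065 − 1)·100 = 47.6923
RA = 47.6923·0.8192

39.0695 %


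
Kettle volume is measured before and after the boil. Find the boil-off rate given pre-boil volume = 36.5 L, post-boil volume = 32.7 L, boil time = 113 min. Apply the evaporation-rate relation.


rate = (V_pre − V_post) / (t_min/60)
rate = (36.5 − 32.7) / (113/60)

2.0177 L/hr


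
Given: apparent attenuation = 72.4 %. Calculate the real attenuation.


RA = AA · 0.8192
RA = 72.4 · 0.8192

59.3101 %


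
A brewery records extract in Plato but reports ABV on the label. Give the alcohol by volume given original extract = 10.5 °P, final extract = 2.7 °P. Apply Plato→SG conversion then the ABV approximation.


SG = 259/(259 − P);  ABV = (OG − FG)·131.25
OG = 259/(259 − 10.5) = 1.0423
FG = 259/(259 − 2.7) = 1.0105
ABV = (1.0423 − 1.0105)·131.25

4.1631 % ABV


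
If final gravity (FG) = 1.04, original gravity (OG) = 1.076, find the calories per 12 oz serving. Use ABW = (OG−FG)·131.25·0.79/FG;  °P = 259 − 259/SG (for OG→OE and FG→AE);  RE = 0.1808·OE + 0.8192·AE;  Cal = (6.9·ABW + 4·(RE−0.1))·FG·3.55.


ABW = (1.076 − 1.04)·131.25·0.79/1.04 = 3.5892
OE = 259 − 259/1.076 = 18.2937 °P
AE = 259 − 259/1.04 = 9.9615 °P
RE = 0.1808·18.2937 + 0.8192·9.9615 = 11.4680 °P
Cal = (6.9·3.5892 + 4·(11.4680−0.1))·1.04·3.55

259.3162 kcal


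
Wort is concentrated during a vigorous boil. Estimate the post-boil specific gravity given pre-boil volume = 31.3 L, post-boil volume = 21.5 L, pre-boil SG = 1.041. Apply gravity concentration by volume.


SG_post = 1 + (SG_pre − 1)·V_pre/V_post
pts_pre = (1.041 − 1)·1000 = 41.0000
pts_post = 41.0000·31.3/21.5 = 59.6884
SG_post = 1 + 59.6884/1000

1.0597


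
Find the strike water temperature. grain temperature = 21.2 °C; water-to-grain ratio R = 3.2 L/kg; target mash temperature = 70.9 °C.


T_strike = (0.41/R)·(T_mash − T_grain) + T_mash
T_strike = (0.41/3.2)·(70.9 − 21.2) + 70.9

77.2678 °C


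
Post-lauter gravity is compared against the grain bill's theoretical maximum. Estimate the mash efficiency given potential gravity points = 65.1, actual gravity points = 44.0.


efficiency = actual / potential × 100
efficiency = 44.0 / 65.1 × 100

67.5883 %


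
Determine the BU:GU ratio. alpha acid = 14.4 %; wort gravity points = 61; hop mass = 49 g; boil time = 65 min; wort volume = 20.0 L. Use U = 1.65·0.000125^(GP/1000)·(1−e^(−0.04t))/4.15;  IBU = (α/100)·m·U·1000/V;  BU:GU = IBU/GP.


U = 1.65·0.000125^(61/1000)·(1−e^(−0.04·65))/4.15 = 0.2127
IBU = (14.4/100)·49·0.2127·1000/20.0 = 75.0514
BU:GU = 75.0514/61

1.2304


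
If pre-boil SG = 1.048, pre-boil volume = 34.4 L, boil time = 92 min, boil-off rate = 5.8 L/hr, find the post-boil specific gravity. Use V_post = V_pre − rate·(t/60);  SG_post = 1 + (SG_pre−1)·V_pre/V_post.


V_post = 34.4 − 5.8·(92/60) = 25.5067
SG_post = 1 + (1.048 − 1)·34.4/25.5067

1.0647


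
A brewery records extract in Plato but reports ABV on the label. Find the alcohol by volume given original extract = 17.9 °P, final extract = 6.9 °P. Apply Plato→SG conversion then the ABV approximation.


SG = 259/(259 − P);  ABV = (OG − FG)·131.25
OG = 259/(259 − 17.9) = 1.0742
FG = 259/(259 − 6.9) = 1.0274
ABV = (1.0742 − 1.0274)·131.25

6.1521 % ABV


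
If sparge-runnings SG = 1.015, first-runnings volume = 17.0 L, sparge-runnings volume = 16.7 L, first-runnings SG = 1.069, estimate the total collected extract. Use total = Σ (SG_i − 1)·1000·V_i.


first = (1.069 − 1)·1000·17.0 = 1173.0000
sparge = (1.015 − 1)·1000·16.7 = 250.5000
total = 1173.0000 + 250.5000

1423.5000 gravity·L


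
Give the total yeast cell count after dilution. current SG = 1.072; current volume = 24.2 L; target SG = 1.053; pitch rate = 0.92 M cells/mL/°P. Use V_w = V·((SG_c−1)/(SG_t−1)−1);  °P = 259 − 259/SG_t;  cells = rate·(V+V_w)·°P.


V_w = 24.2·((1.072−1)/(1.053−1)−1) = 8.6755
V_final = 24.2 + 8.6755 = 32.8755
°P = 259 − 259/1.053 = 13.0361
cells = 0.92·32.8755·13.0361

394.2821 billion cells


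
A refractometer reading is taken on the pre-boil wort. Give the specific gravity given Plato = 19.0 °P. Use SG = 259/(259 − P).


SG = 259/(259 − 19.0)

1.0792


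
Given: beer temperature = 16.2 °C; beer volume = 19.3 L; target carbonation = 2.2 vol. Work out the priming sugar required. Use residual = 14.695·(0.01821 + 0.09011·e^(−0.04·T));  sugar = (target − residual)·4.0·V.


residual = 14.695·(0.01821 + 0.09011·e^(−0.04·16.2)) = 0.9603
sugar = (2.2 − 0.9603)·4.0·19.3

95.7083 g


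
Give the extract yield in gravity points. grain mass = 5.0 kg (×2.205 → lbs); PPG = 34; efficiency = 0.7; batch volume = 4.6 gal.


points = lbs × PPG × eff / vol
lbs = 5.0 × 2.205 = 11.0250
points = 11.0250 × 34 × 0.7 / 4.6

57.0424 points


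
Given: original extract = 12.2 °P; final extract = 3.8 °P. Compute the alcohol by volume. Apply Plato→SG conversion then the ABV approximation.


SG = 259/(259 − P);  ABV = (OG − FG)·131.25
OG = 259/(259 − 12.2) = 1.0494
FG = 259/(259 − 3.8) = 1.0149
ABV = (1.0494 − 1.0149)·131.25

4.5337 % ABV


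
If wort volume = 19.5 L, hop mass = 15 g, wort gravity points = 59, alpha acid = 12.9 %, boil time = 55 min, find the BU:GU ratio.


U = 1.65·0.000125^(GP/1000)·(1−e^(−0.04t))/4.15;  IBU = (α/100)·m·U·1000/V;  BU:GU = IBU/GP
U = 1.65·0.000125^(59/1000)·(1−e^(−0.04·55))/4.15 = 0.2080
IBU = (12.9/100)·15·0.2080·1000/19.5 = 20.6442
BU:GU = 20.6442/59

0.3499


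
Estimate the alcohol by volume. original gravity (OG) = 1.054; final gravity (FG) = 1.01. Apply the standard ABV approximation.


ABV = (OG − FG) · 131.25
ABV = (1.054 − 1.01) · 131.25

5.7750 % ABV


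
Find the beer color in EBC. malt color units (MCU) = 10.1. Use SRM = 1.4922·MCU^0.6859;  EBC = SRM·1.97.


SRM = 1.4922·10.1^0.6859 = 7.2894
EBC = 7.2894·1.97

14.3601 EBC


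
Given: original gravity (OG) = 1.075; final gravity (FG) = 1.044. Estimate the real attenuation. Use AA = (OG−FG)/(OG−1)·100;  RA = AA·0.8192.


AA = (1.075 − 1.044)/(1.075 − 1)·100 = 41.3333
RA = 41.3333·0.8192

33.8603 %


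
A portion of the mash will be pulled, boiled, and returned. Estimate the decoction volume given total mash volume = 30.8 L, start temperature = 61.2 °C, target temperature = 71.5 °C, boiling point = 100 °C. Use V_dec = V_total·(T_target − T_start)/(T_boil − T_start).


V_dec = 30.8·(71.5 − 61.2)/(100 − 61.2)

8.1763 L


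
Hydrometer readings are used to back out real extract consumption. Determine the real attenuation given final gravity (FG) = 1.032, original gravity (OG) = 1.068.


AA = (OG−FG)/(OG−1)·100;  RA = AA·0.8192
AA = (1.068 − 1.032)/(1.068 − 1)·100 = 52.9412
RA = 52.9412·0.8192

43.3694 %


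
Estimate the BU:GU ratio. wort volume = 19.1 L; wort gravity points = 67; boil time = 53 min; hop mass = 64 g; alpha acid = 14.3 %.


U = 1.65·0.000125^(GP/1000)·(1−e^(−0.04t))/4.15;  IBU = (α/100)·m·U·1000/V;  BU:GU = IBU/GP
U = 1.65·0.000125^(67/1000)·(1−e^(−0.04·53))/4.15 = 0.1916
IBU = (14.3/100)·64·0.1916·1000/19.1 = 91.8076
BU:GU = 91.8076/67

1.3703


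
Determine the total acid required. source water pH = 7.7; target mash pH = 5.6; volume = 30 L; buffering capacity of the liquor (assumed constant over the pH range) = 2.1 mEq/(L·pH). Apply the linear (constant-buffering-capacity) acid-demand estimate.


acid = buffering capacity · (pH_source − pH_target) · V
acid = 2.1 · (7.7 − 5.6) · 30

132.3000 mEq


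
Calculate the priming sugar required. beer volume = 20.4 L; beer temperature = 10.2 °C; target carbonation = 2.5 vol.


residual = 14.695·(0.01821 + 0.09011·e^(−0.04·T));  sugar = (target − residual)·4.0·V
residual = 14.695·(0.01821 + 0.09011·e^(−0.04·10.2)) = 1.1481
sugar = (2.5 − 1.1481)·4.0·20.4

110.3119 g
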